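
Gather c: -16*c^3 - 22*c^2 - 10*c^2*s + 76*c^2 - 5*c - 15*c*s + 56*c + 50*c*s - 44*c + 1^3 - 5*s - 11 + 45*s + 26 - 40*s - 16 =-16*c^3 + c^2*(54 - 10*s) + c*(35*s + 7)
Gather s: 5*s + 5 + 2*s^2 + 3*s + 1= 2*s^2 + 8*s + 6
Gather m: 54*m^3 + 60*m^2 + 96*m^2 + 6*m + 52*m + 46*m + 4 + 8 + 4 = 54*m^3 + 156*m^2 + 104*m + 16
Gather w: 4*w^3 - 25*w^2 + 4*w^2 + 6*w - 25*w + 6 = 4*w^3 - 21*w^2 - 19*w + 6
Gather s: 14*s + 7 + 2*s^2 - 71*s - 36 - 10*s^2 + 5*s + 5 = -8*s^2 - 52*s - 24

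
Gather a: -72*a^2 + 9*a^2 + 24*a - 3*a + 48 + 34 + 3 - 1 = -63*a^2 + 21*a + 84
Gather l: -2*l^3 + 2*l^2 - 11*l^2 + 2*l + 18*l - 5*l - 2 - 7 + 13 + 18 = -2*l^3 - 9*l^2 + 15*l + 22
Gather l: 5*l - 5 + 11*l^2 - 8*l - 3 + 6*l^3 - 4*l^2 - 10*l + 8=6*l^3 + 7*l^2 - 13*l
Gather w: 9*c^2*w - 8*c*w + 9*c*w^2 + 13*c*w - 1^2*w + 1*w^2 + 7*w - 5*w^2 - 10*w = w^2*(9*c - 4) + w*(9*c^2 + 5*c - 4)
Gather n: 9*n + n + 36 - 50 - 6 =10*n - 20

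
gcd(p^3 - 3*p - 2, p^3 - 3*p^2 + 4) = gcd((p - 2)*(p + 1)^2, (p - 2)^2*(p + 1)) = p^2 - p - 2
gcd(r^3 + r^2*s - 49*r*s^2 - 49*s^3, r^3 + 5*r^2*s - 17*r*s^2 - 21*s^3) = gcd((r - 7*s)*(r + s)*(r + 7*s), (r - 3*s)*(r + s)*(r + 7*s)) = r^2 + 8*r*s + 7*s^2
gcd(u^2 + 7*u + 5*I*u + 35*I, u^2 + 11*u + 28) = u + 7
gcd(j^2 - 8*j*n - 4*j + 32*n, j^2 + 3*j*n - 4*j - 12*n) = j - 4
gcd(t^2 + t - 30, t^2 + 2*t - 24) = t + 6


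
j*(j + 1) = j^2 + j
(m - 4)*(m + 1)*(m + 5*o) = m^3 + 5*m^2*o - 3*m^2 - 15*m*o - 4*m - 20*o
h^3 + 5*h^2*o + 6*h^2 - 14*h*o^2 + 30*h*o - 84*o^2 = (h + 6)*(h - 2*o)*(h + 7*o)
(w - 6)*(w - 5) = w^2 - 11*w + 30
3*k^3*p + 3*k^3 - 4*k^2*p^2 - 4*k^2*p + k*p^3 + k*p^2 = (-3*k + p)*(-k + p)*(k*p + k)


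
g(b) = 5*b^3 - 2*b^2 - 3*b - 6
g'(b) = 15*b^2 - 4*b - 3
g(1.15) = -4.49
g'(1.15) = 12.24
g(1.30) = -2.30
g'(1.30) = 17.15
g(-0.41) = -5.45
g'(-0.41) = 1.16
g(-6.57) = -1490.59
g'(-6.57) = 670.75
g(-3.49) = -232.43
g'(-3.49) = 193.66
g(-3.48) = -230.50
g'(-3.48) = 192.58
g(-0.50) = -5.62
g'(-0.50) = 2.75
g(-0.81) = -7.54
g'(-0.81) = 10.08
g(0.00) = -6.00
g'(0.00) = -3.00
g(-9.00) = -3786.00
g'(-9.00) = 1248.00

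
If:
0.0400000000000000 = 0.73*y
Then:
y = 0.05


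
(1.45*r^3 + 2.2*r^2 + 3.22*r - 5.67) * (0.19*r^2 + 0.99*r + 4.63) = 0.2755*r^5 + 1.8535*r^4 + 9.5033*r^3 + 12.2965*r^2 + 9.2953*r - 26.2521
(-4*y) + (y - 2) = -3*y - 2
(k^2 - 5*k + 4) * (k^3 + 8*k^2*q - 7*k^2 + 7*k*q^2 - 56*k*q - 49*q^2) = k^5 + 8*k^4*q - 12*k^4 + 7*k^3*q^2 - 96*k^3*q + 39*k^3 - 84*k^2*q^2 + 312*k^2*q - 28*k^2 + 273*k*q^2 - 224*k*q - 196*q^2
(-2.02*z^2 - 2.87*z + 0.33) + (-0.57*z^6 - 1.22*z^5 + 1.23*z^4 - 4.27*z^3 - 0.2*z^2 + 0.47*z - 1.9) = -0.57*z^6 - 1.22*z^5 + 1.23*z^4 - 4.27*z^3 - 2.22*z^2 - 2.4*z - 1.57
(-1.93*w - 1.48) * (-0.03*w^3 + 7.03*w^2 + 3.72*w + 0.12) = 0.0579*w^4 - 13.5235*w^3 - 17.584*w^2 - 5.7372*w - 0.1776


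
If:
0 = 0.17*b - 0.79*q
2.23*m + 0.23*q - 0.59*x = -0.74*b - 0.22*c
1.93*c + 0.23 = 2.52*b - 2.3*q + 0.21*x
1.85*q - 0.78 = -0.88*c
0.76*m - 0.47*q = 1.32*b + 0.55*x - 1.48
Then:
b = 0.57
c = 0.63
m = 0.09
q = 0.12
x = 1.33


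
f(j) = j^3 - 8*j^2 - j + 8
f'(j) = 3*j^2 - 16*j - 1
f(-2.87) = -78.67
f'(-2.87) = 69.63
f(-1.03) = -0.55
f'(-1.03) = 18.66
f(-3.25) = -107.58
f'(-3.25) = 82.69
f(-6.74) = -654.86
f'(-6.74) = 243.12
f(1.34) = -5.30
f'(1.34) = -17.05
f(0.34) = 6.77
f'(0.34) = -6.09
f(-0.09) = 8.02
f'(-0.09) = 0.46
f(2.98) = -39.56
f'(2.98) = -22.04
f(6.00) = -70.00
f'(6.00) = 11.00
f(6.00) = -70.00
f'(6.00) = 11.00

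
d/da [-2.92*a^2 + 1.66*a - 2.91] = 1.66 - 5.84*a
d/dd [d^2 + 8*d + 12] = 2*d + 8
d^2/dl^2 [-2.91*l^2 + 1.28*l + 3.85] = -5.82000000000000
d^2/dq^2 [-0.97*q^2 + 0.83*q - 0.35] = -1.94000000000000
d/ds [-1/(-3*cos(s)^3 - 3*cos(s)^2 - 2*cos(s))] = (9*sin(s) + 2*sin(s)/cos(s)^2 + 6*tan(s))/(-3*sin(s)^2 + 3*cos(s) + 5)^2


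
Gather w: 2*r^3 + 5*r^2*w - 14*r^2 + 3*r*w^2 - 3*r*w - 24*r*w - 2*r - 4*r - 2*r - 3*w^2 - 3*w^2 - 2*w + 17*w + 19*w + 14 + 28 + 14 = 2*r^3 - 14*r^2 - 8*r + w^2*(3*r - 6) + w*(5*r^2 - 27*r + 34) + 56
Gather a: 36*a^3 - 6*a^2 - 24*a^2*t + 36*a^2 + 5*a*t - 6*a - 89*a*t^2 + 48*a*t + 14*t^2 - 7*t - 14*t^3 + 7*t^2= 36*a^3 + a^2*(30 - 24*t) + a*(-89*t^2 + 53*t - 6) - 14*t^3 + 21*t^2 - 7*t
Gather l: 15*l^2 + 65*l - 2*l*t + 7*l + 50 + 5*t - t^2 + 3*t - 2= 15*l^2 + l*(72 - 2*t) - t^2 + 8*t + 48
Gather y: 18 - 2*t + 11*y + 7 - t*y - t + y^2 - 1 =-3*t + y^2 + y*(11 - t) + 24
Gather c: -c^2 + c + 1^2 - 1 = -c^2 + c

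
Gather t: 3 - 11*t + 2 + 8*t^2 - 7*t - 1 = 8*t^2 - 18*t + 4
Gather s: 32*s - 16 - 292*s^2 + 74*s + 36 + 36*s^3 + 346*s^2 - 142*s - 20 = 36*s^3 + 54*s^2 - 36*s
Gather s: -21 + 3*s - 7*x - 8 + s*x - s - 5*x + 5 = s*(x + 2) - 12*x - 24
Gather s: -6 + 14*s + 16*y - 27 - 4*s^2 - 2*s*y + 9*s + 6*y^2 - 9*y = -4*s^2 + s*(23 - 2*y) + 6*y^2 + 7*y - 33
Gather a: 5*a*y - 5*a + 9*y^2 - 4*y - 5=a*(5*y - 5) + 9*y^2 - 4*y - 5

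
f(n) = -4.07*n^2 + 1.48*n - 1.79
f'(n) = 1.48 - 8.14*n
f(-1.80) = -17.64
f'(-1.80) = 16.13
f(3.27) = -40.47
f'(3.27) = -25.14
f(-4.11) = -76.62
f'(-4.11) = 34.94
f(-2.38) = -28.37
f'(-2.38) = 20.85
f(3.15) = -37.51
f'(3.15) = -24.16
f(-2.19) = -24.55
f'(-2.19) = 19.31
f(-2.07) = -22.29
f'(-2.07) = 18.33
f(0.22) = -1.66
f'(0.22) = -0.31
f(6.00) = -139.43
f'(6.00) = -47.36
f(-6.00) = -157.19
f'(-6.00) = 50.32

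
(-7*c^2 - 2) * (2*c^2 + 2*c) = -14*c^4 - 14*c^3 - 4*c^2 - 4*c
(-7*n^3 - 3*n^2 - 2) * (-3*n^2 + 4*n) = 21*n^5 - 19*n^4 - 12*n^3 + 6*n^2 - 8*n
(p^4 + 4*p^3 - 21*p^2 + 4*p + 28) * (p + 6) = p^5 + 10*p^4 + 3*p^3 - 122*p^2 + 52*p + 168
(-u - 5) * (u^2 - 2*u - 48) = -u^3 - 3*u^2 + 58*u + 240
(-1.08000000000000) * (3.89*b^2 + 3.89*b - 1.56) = -4.2012*b^2 - 4.2012*b + 1.6848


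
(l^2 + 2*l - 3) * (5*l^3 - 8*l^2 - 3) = 5*l^5 + 2*l^4 - 31*l^3 + 21*l^2 - 6*l + 9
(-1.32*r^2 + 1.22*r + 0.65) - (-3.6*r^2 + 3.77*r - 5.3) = 2.28*r^2 - 2.55*r + 5.95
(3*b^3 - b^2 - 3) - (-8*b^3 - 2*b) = 11*b^3 - b^2 + 2*b - 3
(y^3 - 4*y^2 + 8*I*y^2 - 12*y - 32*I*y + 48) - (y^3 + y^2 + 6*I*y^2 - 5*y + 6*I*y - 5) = -5*y^2 + 2*I*y^2 - 7*y - 38*I*y + 53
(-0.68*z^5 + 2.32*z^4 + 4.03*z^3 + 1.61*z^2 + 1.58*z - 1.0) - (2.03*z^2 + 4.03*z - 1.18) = -0.68*z^5 + 2.32*z^4 + 4.03*z^3 - 0.42*z^2 - 2.45*z + 0.18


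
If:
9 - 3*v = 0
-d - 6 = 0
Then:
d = -6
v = 3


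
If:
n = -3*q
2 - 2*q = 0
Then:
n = -3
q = 1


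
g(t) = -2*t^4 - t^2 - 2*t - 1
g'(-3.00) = 220.00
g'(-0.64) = 1.38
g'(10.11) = -8289.13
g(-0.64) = -0.47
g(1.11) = -7.49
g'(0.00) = -2.00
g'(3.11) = -248.86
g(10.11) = -21018.06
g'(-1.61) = 34.61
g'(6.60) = -2315.17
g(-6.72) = -4111.28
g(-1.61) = -13.81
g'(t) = -8*t^3 - 2*t - 2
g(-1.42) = -8.31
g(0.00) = -1.00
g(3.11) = -203.99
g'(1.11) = -15.16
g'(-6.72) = 2439.16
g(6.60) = -3852.71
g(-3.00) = -166.00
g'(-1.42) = 23.75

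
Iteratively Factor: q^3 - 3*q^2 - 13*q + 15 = (q + 3)*(q^2 - 6*q + 5) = (q - 5)*(q + 3)*(q - 1)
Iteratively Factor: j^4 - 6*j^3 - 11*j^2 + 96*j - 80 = (j - 1)*(j^3 - 5*j^2 - 16*j + 80) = (j - 4)*(j - 1)*(j^2 - j - 20) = (j - 4)*(j - 1)*(j + 4)*(j - 5)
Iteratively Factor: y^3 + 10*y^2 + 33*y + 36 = (y + 4)*(y^2 + 6*y + 9) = (y + 3)*(y + 4)*(y + 3)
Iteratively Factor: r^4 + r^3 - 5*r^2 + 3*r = (r + 3)*(r^3 - 2*r^2 + r) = (r - 1)*(r + 3)*(r^2 - r) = r*(r - 1)*(r + 3)*(r - 1)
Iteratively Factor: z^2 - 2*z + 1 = (z - 1)*(z - 1)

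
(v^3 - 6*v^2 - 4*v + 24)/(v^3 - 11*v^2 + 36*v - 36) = (v + 2)/(v - 3)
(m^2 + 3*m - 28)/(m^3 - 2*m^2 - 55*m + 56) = (m - 4)/(m^2 - 9*m + 8)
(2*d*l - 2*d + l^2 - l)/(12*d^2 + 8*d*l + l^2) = (l - 1)/(6*d + l)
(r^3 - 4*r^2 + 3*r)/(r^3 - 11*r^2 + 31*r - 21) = r/(r - 7)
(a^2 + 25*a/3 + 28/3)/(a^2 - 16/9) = 3*(a + 7)/(3*a - 4)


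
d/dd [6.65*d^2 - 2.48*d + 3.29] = 13.3*d - 2.48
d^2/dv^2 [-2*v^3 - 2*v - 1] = -12*v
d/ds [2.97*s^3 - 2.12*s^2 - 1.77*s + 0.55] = 8.91*s^2 - 4.24*s - 1.77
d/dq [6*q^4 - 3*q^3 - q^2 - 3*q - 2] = 24*q^3 - 9*q^2 - 2*q - 3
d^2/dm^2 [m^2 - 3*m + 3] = 2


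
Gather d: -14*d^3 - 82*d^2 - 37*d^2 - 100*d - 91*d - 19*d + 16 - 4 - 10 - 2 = -14*d^3 - 119*d^2 - 210*d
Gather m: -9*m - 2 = -9*m - 2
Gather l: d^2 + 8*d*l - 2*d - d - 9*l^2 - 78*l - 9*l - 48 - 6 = d^2 - 3*d - 9*l^2 + l*(8*d - 87) - 54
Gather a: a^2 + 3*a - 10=a^2 + 3*a - 10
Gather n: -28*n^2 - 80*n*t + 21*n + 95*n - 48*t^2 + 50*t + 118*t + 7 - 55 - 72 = -28*n^2 + n*(116 - 80*t) - 48*t^2 + 168*t - 120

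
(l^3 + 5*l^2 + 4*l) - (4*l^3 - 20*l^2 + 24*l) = -3*l^3 + 25*l^2 - 20*l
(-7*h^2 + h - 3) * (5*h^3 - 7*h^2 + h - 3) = -35*h^5 + 54*h^4 - 29*h^3 + 43*h^2 - 6*h + 9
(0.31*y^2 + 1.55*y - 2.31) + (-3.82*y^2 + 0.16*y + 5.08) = -3.51*y^2 + 1.71*y + 2.77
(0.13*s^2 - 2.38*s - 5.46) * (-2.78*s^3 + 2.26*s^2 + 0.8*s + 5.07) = -0.3614*s^5 + 6.9102*s^4 + 9.904*s^3 - 13.5845*s^2 - 16.4346*s - 27.6822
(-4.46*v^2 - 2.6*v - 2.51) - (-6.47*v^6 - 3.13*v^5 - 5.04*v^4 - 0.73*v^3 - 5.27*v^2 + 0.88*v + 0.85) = 6.47*v^6 + 3.13*v^5 + 5.04*v^4 + 0.73*v^3 + 0.81*v^2 - 3.48*v - 3.36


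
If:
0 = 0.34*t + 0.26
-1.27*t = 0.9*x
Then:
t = -0.76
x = 1.08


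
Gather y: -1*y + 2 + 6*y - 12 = 5*y - 10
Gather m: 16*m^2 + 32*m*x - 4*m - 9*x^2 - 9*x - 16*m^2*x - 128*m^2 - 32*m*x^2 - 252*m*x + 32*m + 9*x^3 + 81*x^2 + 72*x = m^2*(-16*x - 112) + m*(-32*x^2 - 220*x + 28) + 9*x^3 + 72*x^2 + 63*x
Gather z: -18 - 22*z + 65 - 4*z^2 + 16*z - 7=-4*z^2 - 6*z + 40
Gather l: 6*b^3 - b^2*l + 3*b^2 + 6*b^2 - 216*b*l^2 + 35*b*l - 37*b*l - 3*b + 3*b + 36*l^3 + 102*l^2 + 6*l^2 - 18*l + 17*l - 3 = 6*b^3 + 9*b^2 + 36*l^3 + l^2*(108 - 216*b) + l*(-b^2 - 2*b - 1) - 3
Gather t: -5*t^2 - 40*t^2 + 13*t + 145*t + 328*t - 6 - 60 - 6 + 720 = -45*t^2 + 486*t + 648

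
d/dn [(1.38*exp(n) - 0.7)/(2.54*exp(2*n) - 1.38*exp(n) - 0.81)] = (-3.5052*exp(2*n) + 3.556*exp(n) - 2.0838)*exp(n)/(6.4516*exp(4*n) - 7.0104*exp(3*n) - 2.2104*exp(2*n) + 2.2356*exp(n) + 0.6561)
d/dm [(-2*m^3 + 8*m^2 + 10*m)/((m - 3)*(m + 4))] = 2*(-m^4 - 2*m^3 + 35*m^2 - 96*m - 60)/(m^4 + 2*m^3 - 23*m^2 - 24*m + 144)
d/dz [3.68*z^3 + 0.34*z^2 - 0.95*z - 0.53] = 11.04*z^2 + 0.68*z - 0.95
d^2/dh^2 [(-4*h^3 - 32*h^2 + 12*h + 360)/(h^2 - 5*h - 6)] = 32*(-17*h^3 + 9*h^2 - 351*h + 603)/(h^6 - 15*h^5 + 57*h^4 + 55*h^3 - 342*h^2 - 540*h - 216)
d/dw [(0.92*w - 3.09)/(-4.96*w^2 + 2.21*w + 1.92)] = (4.5632*w^2 - 30.6528*w + 8.5953)/(24.6016*w^4 - 21.9232*w^3 - 14.1623*w^2 + 8.4864*w + 3.6864)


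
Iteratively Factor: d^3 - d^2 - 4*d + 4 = (d + 2)*(d^2 - 3*d + 2) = (d - 1)*(d + 2)*(d - 2)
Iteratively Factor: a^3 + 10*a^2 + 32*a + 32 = (a + 2)*(a^2 + 8*a + 16) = (a + 2)*(a + 4)*(a + 4)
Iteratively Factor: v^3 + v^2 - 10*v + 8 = (v - 2)*(v^2 + 3*v - 4) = (v - 2)*(v + 4)*(v - 1)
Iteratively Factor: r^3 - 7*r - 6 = (r + 1)*(r^2 - r - 6) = (r + 1)*(r + 2)*(r - 3)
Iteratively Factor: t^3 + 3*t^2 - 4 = (t - 1)*(t^2 + 4*t + 4) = (t - 1)*(t + 2)*(t + 2)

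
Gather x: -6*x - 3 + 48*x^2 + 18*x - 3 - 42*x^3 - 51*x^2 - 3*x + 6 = -42*x^3 - 3*x^2 + 9*x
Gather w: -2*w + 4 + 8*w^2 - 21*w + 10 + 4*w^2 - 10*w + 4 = 12*w^2 - 33*w + 18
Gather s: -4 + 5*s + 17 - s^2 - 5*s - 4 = 9 - s^2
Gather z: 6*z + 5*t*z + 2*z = z*(5*t + 8)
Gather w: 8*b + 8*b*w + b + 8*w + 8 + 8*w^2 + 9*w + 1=9*b + 8*w^2 + w*(8*b + 17) + 9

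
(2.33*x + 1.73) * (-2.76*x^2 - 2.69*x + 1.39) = -6.4308*x^3 - 11.0425*x^2 - 1.415*x + 2.4047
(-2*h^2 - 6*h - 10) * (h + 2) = -2*h^3 - 10*h^2 - 22*h - 20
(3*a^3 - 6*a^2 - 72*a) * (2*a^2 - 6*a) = 6*a^5 - 30*a^4 - 108*a^3 + 432*a^2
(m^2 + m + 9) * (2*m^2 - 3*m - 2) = 2*m^4 - m^3 + 13*m^2 - 29*m - 18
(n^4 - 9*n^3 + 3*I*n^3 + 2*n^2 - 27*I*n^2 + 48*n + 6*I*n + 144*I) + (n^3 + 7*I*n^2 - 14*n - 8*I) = n^4 - 8*n^3 + 3*I*n^3 + 2*n^2 - 20*I*n^2 + 34*n + 6*I*n + 136*I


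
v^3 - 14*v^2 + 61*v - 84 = (v - 7)*(v - 4)*(v - 3)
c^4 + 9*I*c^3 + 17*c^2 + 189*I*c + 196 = (c - 4*I)*(c - I)*(c + 7*I)^2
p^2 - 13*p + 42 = (p - 7)*(p - 6)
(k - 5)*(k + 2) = k^2 - 3*k - 10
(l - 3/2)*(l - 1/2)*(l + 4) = l^3 + 2*l^2 - 29*l/4 + 3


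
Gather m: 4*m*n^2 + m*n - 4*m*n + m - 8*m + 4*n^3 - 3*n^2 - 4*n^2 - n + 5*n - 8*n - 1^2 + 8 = m*(4*n^2 - 3*n - 7) + 4*n^3 - 7*n^2 - 4*n + 7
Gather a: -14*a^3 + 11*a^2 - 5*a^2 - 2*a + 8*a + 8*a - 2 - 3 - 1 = -14*a^3 + 6*a^2 + 14*a - 6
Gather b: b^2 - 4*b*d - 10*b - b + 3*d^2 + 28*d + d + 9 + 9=b^2 + b*(-4*d - 11) + 3*d^2 + 29*d + 18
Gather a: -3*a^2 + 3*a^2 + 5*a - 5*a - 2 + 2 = 0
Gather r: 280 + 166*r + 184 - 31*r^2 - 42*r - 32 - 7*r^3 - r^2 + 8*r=-7*r^3 - 32*r^2 + 132*r + 432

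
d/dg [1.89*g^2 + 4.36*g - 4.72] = 3.78*g + 4.36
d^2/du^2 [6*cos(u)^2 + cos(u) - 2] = -cos(u) - 12*cos(2*u)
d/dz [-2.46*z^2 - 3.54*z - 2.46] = -4.92*z - 3.54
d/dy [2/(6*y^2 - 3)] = -8*y/(3*(2*y^2 - 1)^2)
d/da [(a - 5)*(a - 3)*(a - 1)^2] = 4*a^3 - 30*a^2 + 64*a - 38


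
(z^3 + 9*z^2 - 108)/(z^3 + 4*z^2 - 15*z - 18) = (z + 6)/(z + 1)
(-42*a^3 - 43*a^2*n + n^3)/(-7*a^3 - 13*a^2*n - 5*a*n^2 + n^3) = (6*a + n)/(a + n)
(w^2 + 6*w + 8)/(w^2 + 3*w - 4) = (w + 2)/(w - 1)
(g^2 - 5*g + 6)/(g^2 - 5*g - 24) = (-g^2 + 5*g - 6)/(-g^2 + 5*g + 24)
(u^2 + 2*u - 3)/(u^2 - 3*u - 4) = (-u^2 - 2*u + 3)/(-u^2 + 3*u + 4)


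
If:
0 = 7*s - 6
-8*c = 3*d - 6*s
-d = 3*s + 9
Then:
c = 279/56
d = -81/7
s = 6/7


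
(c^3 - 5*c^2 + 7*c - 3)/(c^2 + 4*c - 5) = (c^2 - 4*c + 3)/(c + 5)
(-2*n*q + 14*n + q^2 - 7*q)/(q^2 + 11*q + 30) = (-2*n*q + 14*n + q^2 - 7*q)/(q^2 + 11*q + 30)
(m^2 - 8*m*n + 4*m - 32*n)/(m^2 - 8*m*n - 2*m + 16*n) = (m + 4)/(m - 2)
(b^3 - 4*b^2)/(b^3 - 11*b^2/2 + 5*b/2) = 2*b*(b - 4)/(2*b^2 - 11*b + 5)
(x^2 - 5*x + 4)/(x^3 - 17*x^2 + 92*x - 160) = (x - 1)/(x^2 - 13*x + 40)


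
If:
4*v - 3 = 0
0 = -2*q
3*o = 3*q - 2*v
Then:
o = -1/2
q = 0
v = 3/4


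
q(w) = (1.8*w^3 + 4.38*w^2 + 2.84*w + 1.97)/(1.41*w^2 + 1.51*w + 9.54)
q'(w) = (-2.82*w - 1.51)*(1.8*w^3 + 4.38*w^2 + 2.84*w + 1.97)/(1.41*w^2 + 1.51*w + 9.54)^2 + (5.4*w^2 + 8.76*w + 2.84)/(1.41*w^2 + 1.51*w + 9.54) = (2.538*w^4 + 5.436*w^3 + 54.1254*w^2 + 78.015*w + 24.1189)/(1.9881*w^4 + 4.2582*w^3 + 29.1829*w^2 + 28.8108*w + 91.0116)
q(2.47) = 2.87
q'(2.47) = 1.51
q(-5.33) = -3.88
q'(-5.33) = 1.37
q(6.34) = 8.64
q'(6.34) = 1.42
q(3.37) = 4.25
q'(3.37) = 1.53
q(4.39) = 5.79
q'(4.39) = 1.50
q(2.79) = 3.36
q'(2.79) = 1.53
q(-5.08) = -3.54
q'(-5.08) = 1.37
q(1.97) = 2.13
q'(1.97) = 1.45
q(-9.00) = -8.91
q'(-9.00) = 1.35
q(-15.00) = -16.87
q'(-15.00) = 1.31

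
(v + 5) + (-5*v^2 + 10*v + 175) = -5*v^2 + 11*v + 180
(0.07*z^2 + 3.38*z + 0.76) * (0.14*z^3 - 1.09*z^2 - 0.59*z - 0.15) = 0.0098*z^5 + 0.3969*z^4 - 3.6191*z^3 - 2.8331*z^2 - 0.9554*z - 0.114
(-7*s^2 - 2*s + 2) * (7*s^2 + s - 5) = -49*s^4 - 21*s^3 + 47*s^2 + 12*s - 10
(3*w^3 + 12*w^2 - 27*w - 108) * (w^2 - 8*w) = 3*w^5 - 12*w^4 - 123*w^3 + 108*w^2 + 864*w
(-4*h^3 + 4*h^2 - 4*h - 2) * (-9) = 36*h^3 - 36*h^2 + 36*h + 18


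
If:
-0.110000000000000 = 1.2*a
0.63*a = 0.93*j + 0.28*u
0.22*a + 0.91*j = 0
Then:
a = -0.09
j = 0.02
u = -0.28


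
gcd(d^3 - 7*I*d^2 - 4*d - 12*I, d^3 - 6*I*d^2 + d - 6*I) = d^2 - 5*I*d + 6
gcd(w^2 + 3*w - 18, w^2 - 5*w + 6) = w - 3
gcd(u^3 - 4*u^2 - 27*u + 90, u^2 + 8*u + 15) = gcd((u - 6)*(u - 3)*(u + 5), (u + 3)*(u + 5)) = u + 5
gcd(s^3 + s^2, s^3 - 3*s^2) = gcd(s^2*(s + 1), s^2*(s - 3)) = s^2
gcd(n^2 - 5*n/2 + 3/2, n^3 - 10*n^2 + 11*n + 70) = 1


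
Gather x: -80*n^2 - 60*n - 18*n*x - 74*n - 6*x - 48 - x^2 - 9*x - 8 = -80*n^2 - 134*n - x^2 + x*(-18*n - 15) - 56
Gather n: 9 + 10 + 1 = 20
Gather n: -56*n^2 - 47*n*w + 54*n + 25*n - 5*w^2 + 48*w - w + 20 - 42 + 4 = -56*n^2 + n*(79 - 47*w) - 5*w^2 + 47*w - 18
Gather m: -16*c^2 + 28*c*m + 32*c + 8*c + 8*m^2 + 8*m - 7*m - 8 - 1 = -16*c^2 + 40*c + 8*m^2 + m*(28*c + 1) - 9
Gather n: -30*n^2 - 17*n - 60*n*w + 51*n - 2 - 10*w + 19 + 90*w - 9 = -30*n^2 + n*(34 - 60*w) + 80*w + 8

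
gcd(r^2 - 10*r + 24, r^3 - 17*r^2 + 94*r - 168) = r^2 - 10*r + 24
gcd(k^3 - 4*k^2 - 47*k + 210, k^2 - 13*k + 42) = k - 6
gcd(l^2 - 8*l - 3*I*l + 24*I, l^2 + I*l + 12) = l - 3*I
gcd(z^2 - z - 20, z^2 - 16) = z + 4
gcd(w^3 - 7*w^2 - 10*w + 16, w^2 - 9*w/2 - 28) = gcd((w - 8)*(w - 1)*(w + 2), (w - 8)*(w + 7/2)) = w - 8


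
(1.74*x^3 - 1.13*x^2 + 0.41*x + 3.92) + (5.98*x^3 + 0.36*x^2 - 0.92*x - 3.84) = 7.72*x^3 - 0.77*x^2 - 0.51*x + 0.0800000000000001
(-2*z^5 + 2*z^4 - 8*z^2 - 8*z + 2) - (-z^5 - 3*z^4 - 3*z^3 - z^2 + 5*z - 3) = -z^5 + 5*z^4 + 3*z^3 - 7*z^2 - 13*z + 5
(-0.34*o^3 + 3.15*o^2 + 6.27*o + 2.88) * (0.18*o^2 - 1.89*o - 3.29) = -0.0612*o^5 + 1.2096*o^4 - 3.7063*o^3 - 21.6954*o^2 - 26.0715*o - 9.4752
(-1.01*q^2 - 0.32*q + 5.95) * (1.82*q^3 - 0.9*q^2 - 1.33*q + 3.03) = -1.8382*q^5 + 0.3266*q^4 + 12.4603*q^3 - 7.9897*q^2 - 8.8831*q + 18.0285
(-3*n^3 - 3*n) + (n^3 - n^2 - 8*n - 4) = -2*n^3 - n^2 - 11*n - 4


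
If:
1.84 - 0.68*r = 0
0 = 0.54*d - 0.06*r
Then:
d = 0.30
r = 2.71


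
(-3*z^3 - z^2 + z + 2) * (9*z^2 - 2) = -27*z^5 - 9*z^4 + 15*z^3 + 20*z^2 - 2*z - 4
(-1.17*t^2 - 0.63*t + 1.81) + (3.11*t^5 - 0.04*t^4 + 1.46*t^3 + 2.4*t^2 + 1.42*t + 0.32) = 3.11*t^5 - 0.04*t^4 + 1.46*t^3 + 1.23*t^2 + 0.79*t + 2.13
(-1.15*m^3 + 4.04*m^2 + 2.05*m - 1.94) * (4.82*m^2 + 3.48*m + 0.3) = -5.543*m^5 + 15.4708*m^4 + 23.5952*m^3 - 1.0048*m^2 - 6.1362*m - 0.582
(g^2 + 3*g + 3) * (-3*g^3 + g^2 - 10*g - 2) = -3*g^5 - 8*g^4 - 16*g^3 - 29*g^2 - 36*g - 6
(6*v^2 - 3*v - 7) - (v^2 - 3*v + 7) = 5*v^2 - 14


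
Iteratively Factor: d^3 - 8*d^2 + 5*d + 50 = (d + 2)*(d^2 - 10*d + 25) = (d - 5)*(d + 2)*(d - 5)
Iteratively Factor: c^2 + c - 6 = (c - 2)*(c + 3)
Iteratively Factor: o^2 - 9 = (o + 3)*(o - 3)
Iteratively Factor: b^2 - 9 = (b + 3)*(b - 3)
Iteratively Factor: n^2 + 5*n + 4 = (n + 4)*(n + 1)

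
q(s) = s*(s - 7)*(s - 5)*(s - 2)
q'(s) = s*(s - 7)*(s - 5) + s*(s - 7)*(s - 2) + s*(s - 5)*(s - 2) + (s - 7)*(s - 5)*(s - 2)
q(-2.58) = 858.06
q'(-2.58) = -722.70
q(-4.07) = 2480.49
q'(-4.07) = -1515.66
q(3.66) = 27.19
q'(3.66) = -4.62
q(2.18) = 5.33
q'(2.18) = 29.08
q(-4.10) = 2526.26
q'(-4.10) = -1535.50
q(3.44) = 27.51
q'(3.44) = 1.74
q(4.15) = 21.61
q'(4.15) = -17.75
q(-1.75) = 387.60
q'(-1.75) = -426.56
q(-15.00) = 112200.00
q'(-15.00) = -24790.00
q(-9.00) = 22176.00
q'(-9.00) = -7450.00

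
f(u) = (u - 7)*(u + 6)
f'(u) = 2*u - 1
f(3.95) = -30.35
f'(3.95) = 6.90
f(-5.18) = -9.99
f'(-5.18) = -11.36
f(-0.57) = -41.11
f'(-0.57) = -2.14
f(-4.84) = -13.73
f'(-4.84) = -10.68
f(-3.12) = -29.15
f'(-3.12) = -7.24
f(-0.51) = -41.23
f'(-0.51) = -2.02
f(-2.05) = -35.75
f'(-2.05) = -5.10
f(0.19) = -42.15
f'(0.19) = -0.62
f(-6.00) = 0.00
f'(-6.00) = -13.00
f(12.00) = 90.00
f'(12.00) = 23.00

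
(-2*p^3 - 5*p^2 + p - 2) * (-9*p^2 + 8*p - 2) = 18*p^5 + 29*p^4 - 45*p^3 + 36*p^2 - 18*p + 4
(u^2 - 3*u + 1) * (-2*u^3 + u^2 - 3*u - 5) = -2*u^5 + 7*u^4 - 8*u^3 + 5*u^2 + 12*u - 5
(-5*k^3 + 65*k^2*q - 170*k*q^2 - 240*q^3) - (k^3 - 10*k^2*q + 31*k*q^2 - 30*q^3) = -6*k^3 + 75*k^2*q - 201*k*q^2 - 210*q^3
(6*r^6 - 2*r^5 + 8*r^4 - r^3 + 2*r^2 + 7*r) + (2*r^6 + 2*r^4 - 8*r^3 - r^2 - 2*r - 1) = 8*r^6 - 2*r^5 + 10*r^4 - 9*r^3 + r^2 + 5*r - 1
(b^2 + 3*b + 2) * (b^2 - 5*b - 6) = b^4 - 2*b^3 - 19*b^2 - 28*b - 12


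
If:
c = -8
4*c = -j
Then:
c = -8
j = 32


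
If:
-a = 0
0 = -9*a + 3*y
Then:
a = 0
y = 0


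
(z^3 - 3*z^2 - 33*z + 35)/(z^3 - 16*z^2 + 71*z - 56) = (z + 5)/(z - 8)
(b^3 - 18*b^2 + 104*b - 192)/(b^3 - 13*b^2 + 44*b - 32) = (b - 6)/(b - 1)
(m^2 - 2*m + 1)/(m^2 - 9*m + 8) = (m - 1)/(m - 8)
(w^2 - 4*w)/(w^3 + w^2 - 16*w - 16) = w/(w^2 + 5*w + 4)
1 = 1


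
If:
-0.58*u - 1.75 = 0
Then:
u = -3.02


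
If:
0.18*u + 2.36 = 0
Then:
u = -13.11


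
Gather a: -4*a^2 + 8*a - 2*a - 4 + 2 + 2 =-4*a^2 + 6*a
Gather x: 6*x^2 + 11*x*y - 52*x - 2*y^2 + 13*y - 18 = 6*x^2 + x*(11*y - 52) - 2*y^2 + 13*y - 18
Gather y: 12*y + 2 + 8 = 12*y + 10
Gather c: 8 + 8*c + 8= 8*c + 16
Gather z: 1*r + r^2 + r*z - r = r^2 + r*z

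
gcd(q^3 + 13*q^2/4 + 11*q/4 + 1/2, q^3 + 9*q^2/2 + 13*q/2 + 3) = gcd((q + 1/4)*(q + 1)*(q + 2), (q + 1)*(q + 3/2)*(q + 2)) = q^2 + 3*q + 2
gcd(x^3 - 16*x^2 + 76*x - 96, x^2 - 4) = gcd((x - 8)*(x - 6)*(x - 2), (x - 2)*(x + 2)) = x - 2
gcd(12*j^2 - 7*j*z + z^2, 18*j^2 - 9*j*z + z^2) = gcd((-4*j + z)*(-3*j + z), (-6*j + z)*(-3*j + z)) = -3*j + z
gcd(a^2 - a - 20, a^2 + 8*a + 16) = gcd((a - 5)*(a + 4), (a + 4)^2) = a + 4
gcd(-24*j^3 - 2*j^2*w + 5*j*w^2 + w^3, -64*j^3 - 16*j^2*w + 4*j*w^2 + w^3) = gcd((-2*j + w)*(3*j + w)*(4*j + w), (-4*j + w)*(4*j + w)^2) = 4*j + w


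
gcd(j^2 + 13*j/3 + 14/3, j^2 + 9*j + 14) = j + 2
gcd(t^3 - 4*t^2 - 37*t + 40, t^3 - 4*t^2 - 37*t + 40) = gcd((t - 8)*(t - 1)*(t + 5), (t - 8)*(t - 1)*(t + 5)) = t^3 - 4*t^2 - 37*t + 40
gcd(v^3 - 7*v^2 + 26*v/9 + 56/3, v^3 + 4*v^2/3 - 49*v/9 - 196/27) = v^2 - v - 28/9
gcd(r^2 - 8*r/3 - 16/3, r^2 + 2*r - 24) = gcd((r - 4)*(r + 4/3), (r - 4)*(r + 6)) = r - 4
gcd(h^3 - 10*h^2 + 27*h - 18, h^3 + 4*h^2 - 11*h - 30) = h - 3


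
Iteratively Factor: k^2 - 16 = (k + 4)*(k - 4)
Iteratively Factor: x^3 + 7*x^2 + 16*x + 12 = (x + 3)*(x^2 + 4*x + 4) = (x + 2)*(x + 3)*(x + 2)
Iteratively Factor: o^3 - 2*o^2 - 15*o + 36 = (o - 3)*(o^2 + o - 12) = (o - 3)^2*(o + 4)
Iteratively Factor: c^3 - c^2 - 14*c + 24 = (c - 2)*(c^2 + c - 12) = (c - 2)*(c + 4)*(c - 3)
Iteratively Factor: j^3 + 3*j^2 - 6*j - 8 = (j + 1)*(j^2 + 2*j - 8) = (j + 1)*(j + 4)*(j - 2)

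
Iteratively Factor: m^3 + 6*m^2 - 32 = (m + 4)*(m^2 + 2*m - 8) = (m - 2)*(m + 4)*(m + 4)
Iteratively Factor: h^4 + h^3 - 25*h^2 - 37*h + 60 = (h - 5)*(h^3 + 6*h^2 + 5*h - 12) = (h - 5)*(h + 4)*(h^2 + 2*h - 3) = (h - 5)*(h - 1)*(h + 4)*(h + 3)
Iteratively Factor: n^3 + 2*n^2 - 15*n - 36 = (n - 4)*(n^2 + 6*n + 9) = (n - 4)*(n + 3)*(n + 3)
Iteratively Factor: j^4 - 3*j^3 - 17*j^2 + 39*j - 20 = (j + 4)*(j^3 - 7*j^2 + 11*j - 5) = (j - 1)*(j + 4)*(j^2 - 6*j + 5) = (j - 5)*(j - 1)*(j + 4)*(j - 1)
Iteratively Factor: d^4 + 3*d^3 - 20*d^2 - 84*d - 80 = (d - 5)*(d^3 + 8*d^2 + 20*d + 16) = (d - 5)*(d + 4)*(d^2 + 4*d + 4) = (d - 5)*(d + 2)*(d + 4)*(d + 2)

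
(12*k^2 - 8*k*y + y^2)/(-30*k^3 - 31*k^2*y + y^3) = (-2*k + y)/(5*k^2 + 6*k*y + y^2)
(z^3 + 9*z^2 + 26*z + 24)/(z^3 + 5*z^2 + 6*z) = (z + 4)/z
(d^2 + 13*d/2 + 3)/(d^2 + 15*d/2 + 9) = (2*d + 1)/(2*d + 3)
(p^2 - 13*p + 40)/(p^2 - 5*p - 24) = (p - 5)/(p + 3)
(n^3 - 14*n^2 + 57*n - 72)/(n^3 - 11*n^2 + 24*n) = (n - 3)/n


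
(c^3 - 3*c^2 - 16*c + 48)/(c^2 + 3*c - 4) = (c^2 - 7*c + 12)/(c - 1)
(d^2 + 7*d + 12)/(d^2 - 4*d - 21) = (d + 4)/(d - 7)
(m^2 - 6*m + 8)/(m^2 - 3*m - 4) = (m - 2)/(m + 1)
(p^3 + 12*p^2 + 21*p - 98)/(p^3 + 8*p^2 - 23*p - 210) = (p^2 + 5*p - 14)/(p^2 + p - 30)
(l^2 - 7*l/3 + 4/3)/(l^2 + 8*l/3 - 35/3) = (3*l^2 - 7*l + 4)/(3*l^2 + 8*l - 35)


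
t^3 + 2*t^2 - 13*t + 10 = (t - 2)*(t - 1)*(t + 5)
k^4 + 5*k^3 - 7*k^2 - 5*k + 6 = (k - 1)^2*(k + 1)*(k + 6)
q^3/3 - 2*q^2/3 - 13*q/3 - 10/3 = (q/3 + 1/3)*(q - 5)*(q + 2)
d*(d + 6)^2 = d^3 + 12*d^2 + 36*d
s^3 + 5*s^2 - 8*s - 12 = (s - 2)*(s + 1)*(s + 6)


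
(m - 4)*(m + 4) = m^2 - 16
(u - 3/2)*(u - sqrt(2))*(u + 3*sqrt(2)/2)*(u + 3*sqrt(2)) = u^4 - 3*u^3/2 + 7*sqrt(2)*u^3/2 - 21*sqrt(2)*u^2/4 - 9*sqrt(2)*u + 27*sqrt(2)/2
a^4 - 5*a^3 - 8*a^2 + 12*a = a*(a - 6)*(a - 1)*(a + 2)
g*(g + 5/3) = g^2 + 5*g/3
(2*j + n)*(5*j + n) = 10*j^2 + 7*j*n + n^2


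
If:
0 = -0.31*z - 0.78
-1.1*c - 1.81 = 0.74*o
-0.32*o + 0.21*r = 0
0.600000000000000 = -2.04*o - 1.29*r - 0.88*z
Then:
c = -1.92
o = 0.40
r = 0.61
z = -2.52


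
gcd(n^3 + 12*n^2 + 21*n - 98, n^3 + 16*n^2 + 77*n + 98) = n^2 + 14*n + 49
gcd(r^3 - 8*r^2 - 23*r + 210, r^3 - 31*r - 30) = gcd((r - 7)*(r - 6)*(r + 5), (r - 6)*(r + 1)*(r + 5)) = r^2 - r - 30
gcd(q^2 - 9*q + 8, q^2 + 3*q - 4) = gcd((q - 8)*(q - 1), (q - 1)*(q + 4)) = q - 1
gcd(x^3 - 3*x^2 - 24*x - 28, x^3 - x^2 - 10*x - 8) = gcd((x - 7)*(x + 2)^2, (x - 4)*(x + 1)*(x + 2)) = x + 2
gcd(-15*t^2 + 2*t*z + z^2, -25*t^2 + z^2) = 5*t + z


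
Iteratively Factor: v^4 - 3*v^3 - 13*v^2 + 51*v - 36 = (v - 1)*(v^3 - 2*v^2 - 15*v + 36) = (v - 3)*(v - 1)*(v^2 + v - 12) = (v - 3)*(v - 1)*(v + 4)*(v - 3)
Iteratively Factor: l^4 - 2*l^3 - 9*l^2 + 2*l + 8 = (l + 2)*(l^3 - 4*l^2 - l + 4) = (l - 4)*(l + 2)*(l^2 - 1) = (l - 4)*(l + 1)*(l + 2)*(l - 1)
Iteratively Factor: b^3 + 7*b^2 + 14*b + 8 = (b + 4)*(b^2 + 3*b + 2) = (b + 2)*(b + 4)*(b + 1)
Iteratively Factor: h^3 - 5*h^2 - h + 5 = (h - 1)*(h^2 - 4*h - 5) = (h - 5)*(h - 1)*(h + 1)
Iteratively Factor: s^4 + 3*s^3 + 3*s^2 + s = (s + 1)*(s^3 + 2*s^2 + s) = s*(s + 1)*(s^2 + 2*s + 1) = s*(s + 1)^2*(s + 1)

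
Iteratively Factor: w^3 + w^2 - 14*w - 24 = (w - 4)*(w^2 + 5*w + 6) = (w - 4)*(w + 2)*(w + 3)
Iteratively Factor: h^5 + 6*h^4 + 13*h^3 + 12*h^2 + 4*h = (h + 2)*(h^4 + 4*h^3 + 5*h^2 + 2*h) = h*(h + 2)*(h^3 + 4*h^2 + 5*h + 2) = h*(h + 1)*(h + 2)*(h^2 + 3*h + 2) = h*(h + 1)*(h + 2)^2*(h + 1)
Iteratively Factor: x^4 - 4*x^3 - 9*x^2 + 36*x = (x)*(x^3 - 4*x^2 - 9*x + 36) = x*(x + 3)*(x^2 - 7*x + 12) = x*(x - 4)*(x + 3)*(x - 3)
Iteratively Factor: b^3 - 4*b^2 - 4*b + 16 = (b - 4)*(b^2 - 4) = (b - 4)*(b + 2)*(b - 2)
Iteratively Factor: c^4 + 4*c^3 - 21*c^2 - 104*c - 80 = (c + 4)*(c^3 - 21*c - 20) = (c + 1)*(c + 4)*(c^2 - c - 20) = (c + 1)*(c + 4)^2*(c - 5)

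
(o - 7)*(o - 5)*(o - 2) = o^3 - 14*o^2 + 59*o - 70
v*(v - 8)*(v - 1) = v^3 - 9*v^2 + 8*v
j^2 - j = j*(j - 1)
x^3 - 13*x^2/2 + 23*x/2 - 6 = (x - 4)*(x - 3/2)*(x - 1)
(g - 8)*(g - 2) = g^2 - 10*g + 16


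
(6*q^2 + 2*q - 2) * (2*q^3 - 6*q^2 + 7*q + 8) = 12*q^5 - 32*q^4 + 26*q^3 + 74*q^2 + 2*q - 16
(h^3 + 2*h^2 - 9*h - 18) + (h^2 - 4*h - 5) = h^3 + 3*h^2 - 13*h - 23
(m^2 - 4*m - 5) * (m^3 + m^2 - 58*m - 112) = m^5 - 3*m^4 - 67*m^3 + 115*m^2 + 738*m + 560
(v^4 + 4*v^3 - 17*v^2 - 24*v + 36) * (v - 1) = v^5 + 3*v^4 - 21*v^3 - 7*v^2 + 60*v - 36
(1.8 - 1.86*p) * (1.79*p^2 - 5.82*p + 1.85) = -3.3294*p^3 + 14.0472*p^2 - 13.917*p + 3.33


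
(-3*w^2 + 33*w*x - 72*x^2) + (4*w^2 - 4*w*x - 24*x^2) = w^2 + 29*w*x - 96*x^2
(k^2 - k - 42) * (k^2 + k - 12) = k^4 - 55*k^2 - 30*k + 504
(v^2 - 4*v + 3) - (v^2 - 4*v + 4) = -1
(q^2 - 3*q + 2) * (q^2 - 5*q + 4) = q^4 - 8*q^3 + 21*q^2 - 22*q + 8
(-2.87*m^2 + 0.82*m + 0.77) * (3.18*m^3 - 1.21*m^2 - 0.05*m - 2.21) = -9.1266*m^5 + 6.0803*m^4 + 1.5999*m^3 + 5.37*m^2 - 1.8507*m - 1.7017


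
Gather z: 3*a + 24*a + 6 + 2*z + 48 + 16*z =27*a + 18*z + 54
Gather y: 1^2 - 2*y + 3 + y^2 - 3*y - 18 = y^2 - 5*y - 14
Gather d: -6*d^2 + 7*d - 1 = -6*d^2 + 7*d - 1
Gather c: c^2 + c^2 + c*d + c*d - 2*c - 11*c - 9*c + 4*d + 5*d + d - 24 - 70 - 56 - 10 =2*c^2 + c*(2*d - 22) + 10*d - 160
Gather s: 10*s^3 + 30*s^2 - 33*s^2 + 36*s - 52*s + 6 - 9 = 10*s^3 - 3*s^2 - 16*s - 3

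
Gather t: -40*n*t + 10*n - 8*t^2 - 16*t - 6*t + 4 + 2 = 10*n - 8*t^2 + t*(-40*n - 22) + 6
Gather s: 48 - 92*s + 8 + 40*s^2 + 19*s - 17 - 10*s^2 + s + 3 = 30*s^2 - 72*s + 42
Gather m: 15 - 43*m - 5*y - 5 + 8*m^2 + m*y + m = 8*m^2 + m*(y - 42) - 5*y + 10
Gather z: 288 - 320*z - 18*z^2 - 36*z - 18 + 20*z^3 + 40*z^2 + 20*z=20*z^3 + 22*z^2 - 336*z + 270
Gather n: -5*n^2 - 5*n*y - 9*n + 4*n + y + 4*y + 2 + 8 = -5*n^2 + n*(-5*y - 5) + 5*y + 10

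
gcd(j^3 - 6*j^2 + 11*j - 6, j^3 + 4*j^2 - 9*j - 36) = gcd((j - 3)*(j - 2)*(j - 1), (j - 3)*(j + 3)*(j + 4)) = j - 3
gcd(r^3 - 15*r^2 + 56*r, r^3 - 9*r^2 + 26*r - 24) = 1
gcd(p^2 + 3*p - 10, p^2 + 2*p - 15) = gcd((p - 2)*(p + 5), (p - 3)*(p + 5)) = p + 5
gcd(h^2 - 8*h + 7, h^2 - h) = h - 1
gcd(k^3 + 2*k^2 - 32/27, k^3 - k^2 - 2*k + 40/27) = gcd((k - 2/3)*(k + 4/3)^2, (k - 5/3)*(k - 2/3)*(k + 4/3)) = k^2 + 2*k/3 - 8/9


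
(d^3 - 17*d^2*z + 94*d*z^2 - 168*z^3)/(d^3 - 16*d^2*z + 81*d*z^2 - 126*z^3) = (-d + 4*z)/(-d + 3*z)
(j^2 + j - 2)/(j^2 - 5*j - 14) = (j - 1)/(j - 7)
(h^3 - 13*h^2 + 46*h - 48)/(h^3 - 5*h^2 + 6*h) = (h - 8)/h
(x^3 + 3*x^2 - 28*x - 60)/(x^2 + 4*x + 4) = (x^2 + x - 30)/(x + 2)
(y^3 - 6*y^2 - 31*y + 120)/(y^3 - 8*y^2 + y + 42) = (y^2 - 3*y - 40)/(y^2 - 5*y - 14)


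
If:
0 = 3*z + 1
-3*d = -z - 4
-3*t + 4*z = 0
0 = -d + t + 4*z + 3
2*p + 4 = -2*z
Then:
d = 11/9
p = -5/3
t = -4/9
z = -1/3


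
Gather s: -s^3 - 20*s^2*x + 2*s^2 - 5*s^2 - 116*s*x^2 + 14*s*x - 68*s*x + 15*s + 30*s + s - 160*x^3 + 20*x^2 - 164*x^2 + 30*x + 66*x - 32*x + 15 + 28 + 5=-s^3 + s^2*(-20*x - 3) + s*(-116*x^2 - 54*x + 46) - 160*x^3 - 144*x^2 + 64*x + 48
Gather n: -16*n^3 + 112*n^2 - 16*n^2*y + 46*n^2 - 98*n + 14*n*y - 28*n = -16*n^3 + n^2*(158 - 16*y) + n*(14*y - 126)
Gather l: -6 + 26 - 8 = 12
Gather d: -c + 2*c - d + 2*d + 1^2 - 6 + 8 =c + d + 3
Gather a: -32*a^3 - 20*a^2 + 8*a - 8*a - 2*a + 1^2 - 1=-32*a^3 - 20*a^2 - 2*a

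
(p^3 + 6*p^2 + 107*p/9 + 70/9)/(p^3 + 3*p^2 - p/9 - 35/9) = (p + 2)/(p - 1)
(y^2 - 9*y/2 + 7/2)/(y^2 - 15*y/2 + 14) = (y - 1)/(y - 4)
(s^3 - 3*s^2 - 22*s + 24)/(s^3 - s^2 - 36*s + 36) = (s + 4)/(s + 6)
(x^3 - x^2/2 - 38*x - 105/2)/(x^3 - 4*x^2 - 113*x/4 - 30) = 2*(x^2 - 2*x - 35)/(2*x^2 - 11*x - 40)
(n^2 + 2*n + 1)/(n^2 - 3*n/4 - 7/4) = 4*(n + 1)/(4*n - 7)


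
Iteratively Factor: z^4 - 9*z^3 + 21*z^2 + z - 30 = (z - 3)*(z^3 - 6*z^2 + 3*z + 10) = (z - 3)*(z + 1)*(z^2 - 7*z + 10) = (z - 5)*(z - 3)*(z + 1)*(z - 2)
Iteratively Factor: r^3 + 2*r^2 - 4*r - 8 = (r - 2)*(r^2 + 4*r + 4) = (r - 2)*(r + 2)*(r + 2)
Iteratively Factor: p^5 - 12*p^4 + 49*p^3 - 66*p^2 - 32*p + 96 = (p + 1)*(p^4 - 13*p^3 + 62*p^2 - 128*p + 96) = (p - 3)*(p + 1)*(p^3 - 10*p^2 + 32*p - 32) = (p - 4)*(p - 3)*(p + 1)*(p^2 - 6*p + 8) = (p - 4)*(p - 3)*(p - 2)*(p + 1)*(p - 4)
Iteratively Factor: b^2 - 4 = (b + 2)*(b - 2)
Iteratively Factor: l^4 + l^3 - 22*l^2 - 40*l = (l + 2)*(l^3 - l^2 - 20*l) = (l + 2)*(l + 4)*(l^2 - 5*l) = l*(l + 2)*(l + 4)*(l - 5)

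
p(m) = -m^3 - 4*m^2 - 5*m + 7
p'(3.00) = -56.00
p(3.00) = -71.00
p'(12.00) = -533.00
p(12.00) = -2357.00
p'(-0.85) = -0.37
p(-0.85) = 8.97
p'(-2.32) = -2.59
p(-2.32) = 9.56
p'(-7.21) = -103.27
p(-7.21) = 209.92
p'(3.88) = -81.20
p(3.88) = -131.03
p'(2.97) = -55.22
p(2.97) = -69.33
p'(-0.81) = -0.49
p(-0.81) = 8.96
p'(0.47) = -9.42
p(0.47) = 3.66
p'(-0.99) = -0.02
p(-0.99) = 9.00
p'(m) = -3*m^2 - 8*m - 5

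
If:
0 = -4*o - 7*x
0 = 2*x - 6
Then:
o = -21/4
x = 3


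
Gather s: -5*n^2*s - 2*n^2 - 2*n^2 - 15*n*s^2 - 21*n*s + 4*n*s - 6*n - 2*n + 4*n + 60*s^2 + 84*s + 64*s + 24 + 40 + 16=-4*n^2 - 4*n + s^2*(60 - 15*n) + s*(-5*n^2 - 17*n + 148) + 80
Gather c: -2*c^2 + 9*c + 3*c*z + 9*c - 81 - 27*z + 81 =-2*c^2 + c*(3*z + 18) - 27*z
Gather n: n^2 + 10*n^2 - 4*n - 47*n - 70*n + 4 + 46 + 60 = 11*n^2 - 121*n + 110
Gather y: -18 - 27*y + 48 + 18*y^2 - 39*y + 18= 18*y^2 - 66*y + 48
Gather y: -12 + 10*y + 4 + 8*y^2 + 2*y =8*y^2 + 12*y - 8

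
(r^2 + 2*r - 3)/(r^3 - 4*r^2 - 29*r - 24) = (r - 1)/(r^2 - 7*r - 8)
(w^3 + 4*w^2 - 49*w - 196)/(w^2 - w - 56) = (w^2 - 3*w - 28)/(w - 8)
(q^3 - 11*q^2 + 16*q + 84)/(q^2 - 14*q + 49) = (q^2 - 4*q - 12)/(q - 7)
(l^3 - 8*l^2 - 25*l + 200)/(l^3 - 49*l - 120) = (l - 5)/(l + 3)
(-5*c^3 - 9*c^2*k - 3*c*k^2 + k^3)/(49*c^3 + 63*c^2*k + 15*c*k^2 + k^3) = (-5*c^2 - 4*c*k + k^2)/(49*c^2 + 14*c*k + k^2)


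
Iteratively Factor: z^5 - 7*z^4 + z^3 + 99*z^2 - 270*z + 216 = (z + 4)*(z^4 - 11*z^3 + 45*z^2 - 81*z + 54) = (z - 3)*(z + 4)*(z^3 - 8*z^2 + 21*z - 18) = (z - 3)^2*(z + 4)*(z^2 - 5*z + 6) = (z - 3)^3*(z + 4)*(z - 2)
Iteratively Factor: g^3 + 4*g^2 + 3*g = (g + 1)*(g^2 + 3*g) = (g + 1)*(g + 3)*(g)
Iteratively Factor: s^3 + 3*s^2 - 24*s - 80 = (s + 4)*(s^2 - s - 20) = (s - 5)*(s + 4)*(s + 4)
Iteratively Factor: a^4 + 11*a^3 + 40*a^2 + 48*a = (a)*(a^3 + 11*a^2 + 40*a + 48) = a*(a + 4)*(a^2 + 7*a + 12) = a*(a + 4)^2*(a + 3)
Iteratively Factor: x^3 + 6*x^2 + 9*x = (x + 3)*(x^2 + 3*x) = x*(x + 3)*(x + 3)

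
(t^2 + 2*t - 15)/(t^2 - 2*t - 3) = (t + 5)/(t + 1)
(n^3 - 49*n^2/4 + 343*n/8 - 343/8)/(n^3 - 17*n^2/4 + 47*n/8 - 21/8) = (2*n^2 - 21*n + 49)/(2*n^2 - 5*n + 3)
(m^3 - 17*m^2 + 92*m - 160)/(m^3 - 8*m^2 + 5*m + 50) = (m^2 - 12*m + 32)/(m^2 - 3*m - 10)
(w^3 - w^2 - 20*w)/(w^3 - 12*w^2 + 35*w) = (w + 4)/(w - 7)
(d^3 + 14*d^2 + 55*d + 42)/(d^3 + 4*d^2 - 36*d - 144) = (d^2 + 8*d + 7)/(d^2 - 2*d - 24)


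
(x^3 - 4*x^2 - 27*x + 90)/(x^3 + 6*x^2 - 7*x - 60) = (x - 6)/(x + 4)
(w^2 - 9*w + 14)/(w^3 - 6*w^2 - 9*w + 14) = (w - 2)/(w^2 + w - 2)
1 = 1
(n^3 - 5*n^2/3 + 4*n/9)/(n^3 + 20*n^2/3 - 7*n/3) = (n - 4/3)/(n + 7)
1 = 1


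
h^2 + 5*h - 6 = (h - 1)*(h + 6)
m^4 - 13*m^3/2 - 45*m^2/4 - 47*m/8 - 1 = (m - 8)*(m + 1/2)^3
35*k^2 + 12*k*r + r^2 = (5*k + r)*(7*k + r)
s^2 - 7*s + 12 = (s - 4)*(s - 3)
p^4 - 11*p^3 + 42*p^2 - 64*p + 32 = (p - 4)^2*(p - 2)*(p - 1)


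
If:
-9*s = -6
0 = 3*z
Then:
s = 2/3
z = 0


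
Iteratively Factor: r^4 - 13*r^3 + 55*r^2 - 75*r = (r - 5)*(r^3 - 8*r^2 + 15*r) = r*(r - 5)*(r^2 - 8*r + 15) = r*(r - 5)*(r - 3)*(r - 5)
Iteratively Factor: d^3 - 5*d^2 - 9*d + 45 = (d - 3)*(d^2 - 2*d - 15) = (d - 3)*(d + 3)*(d - 5)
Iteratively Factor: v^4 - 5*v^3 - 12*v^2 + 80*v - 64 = (v - 4)*(v^3 - v^2 - 16*v + 16) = (v - 4)*(v + 4)*(v^2 - 5*v + 4) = (v - 4)*(v - 1)*(v + 4)*(v - 4)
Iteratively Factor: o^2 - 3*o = (o)*(o - 3)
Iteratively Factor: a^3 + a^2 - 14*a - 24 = (a - 4)*(a^2 + 5*a + 6) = (a - 4)*(a + 3)*(a + 2)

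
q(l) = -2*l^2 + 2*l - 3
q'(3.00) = -10.00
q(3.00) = -15.00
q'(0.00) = 2.00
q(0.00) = -3.00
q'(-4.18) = 18.72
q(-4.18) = -46.30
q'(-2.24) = 10.96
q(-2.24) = -17.52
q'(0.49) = 0.04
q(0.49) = -2.50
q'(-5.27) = 23.08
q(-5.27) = -69.09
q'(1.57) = -4.28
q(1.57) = -4.79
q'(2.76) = -9.04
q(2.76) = -12.72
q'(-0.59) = 4.36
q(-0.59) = -4.88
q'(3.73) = -12.92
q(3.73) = -23.37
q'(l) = 2 - 4*l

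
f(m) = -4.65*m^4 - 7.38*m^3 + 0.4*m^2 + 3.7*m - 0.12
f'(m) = -18.6*m^3 - 22.14*m^2 + 0.8*m + 3.7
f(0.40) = 0.83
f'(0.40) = -0.71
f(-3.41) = -344.19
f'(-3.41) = 481.05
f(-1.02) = -0.68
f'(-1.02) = -0.41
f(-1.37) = -1.84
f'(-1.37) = 8.88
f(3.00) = -561.33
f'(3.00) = -695.36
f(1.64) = -59.17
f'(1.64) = -136.58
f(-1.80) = -11.26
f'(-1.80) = 39.00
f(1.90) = -102.86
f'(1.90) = -202.28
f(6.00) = -7584.00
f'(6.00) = -4806.14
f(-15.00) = -210464.37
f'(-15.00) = 57785.20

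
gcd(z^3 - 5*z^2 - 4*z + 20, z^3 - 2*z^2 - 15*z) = z - 5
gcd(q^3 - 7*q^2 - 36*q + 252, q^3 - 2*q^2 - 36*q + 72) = q^2 - 36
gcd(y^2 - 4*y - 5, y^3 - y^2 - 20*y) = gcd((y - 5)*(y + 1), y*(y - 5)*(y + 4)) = y - 5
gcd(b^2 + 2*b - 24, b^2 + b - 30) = b + 6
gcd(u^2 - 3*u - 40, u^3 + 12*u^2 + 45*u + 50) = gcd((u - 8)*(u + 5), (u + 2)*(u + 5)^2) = u + 5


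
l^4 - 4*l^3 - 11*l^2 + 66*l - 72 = (l - 3)^2*(l - 2)*(l + 4)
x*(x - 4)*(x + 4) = x^3 - 16*x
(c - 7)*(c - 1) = c^2 - 8*c + 7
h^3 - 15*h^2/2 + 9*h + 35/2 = (h - 5)*(h - 7/2)*(h + 1)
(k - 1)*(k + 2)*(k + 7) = k^3 + 8*k^2 + 5*k - 14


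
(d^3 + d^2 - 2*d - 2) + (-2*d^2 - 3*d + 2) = d^3 - d^2 - 5*d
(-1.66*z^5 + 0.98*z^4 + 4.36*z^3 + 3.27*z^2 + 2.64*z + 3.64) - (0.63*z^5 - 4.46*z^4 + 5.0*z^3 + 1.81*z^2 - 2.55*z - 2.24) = -2.29*z^5 + 5.44*z^4 - 0.64*z^3 + 1.46*z^2 + 5.19*z + 5.88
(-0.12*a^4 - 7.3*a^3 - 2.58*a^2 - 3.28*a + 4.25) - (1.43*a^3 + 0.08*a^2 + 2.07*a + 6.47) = -0.12*a^4 - 8.73*a^3 - 2.66*a^2 - 5.35*a - 2.22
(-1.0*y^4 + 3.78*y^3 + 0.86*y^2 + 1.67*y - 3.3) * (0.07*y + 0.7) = -0.07*y^5 - 0.4354*y^4 + 2.7062*y^3 + 0.7189*y^2 + 0.938*y - 2.31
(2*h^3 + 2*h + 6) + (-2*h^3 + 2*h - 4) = 4*h + 2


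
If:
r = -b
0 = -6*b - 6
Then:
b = -1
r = 1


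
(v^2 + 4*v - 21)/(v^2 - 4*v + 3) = (v + 7)/(v - 1)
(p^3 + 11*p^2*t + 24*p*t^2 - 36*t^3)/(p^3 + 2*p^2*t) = (p^3 + 11*p^2*t + 24*p*t^2 - 36*t^3)/(p^2*(p + 2*t))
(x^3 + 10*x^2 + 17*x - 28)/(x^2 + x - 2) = (x^2 + 11*x + 28)/(x + 2)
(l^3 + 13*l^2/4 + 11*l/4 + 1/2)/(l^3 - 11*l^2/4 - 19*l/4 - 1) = (l + 2)/(l - 4)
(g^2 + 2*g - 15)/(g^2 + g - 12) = (g + 5)/(g + 4)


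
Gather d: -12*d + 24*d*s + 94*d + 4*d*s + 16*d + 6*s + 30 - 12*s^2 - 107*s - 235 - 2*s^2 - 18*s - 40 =d*(28*s + 98) - 14*s^2 - 119*s - 245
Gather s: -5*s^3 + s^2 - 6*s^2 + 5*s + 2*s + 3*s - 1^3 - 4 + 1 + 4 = -5*s^3 - 5*s^2 + 10*s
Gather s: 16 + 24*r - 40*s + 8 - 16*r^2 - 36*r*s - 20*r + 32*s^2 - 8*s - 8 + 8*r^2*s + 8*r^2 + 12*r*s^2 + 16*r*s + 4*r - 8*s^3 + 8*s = -8*r^2 + 8*r - 8*s^3 + s^2*(12*r + 32) + s*(8*r^2 - 20*r - 40) + 16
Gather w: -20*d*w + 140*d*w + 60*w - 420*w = w*(120*d - 360)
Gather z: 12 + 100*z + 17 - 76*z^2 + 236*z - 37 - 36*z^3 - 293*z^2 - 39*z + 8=-36*z^3 - 369*z^2 + 297*z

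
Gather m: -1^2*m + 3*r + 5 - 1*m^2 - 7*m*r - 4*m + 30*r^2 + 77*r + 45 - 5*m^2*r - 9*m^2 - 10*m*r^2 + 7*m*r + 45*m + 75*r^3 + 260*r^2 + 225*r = m^2*(-5*r - 10) + m*(40 - 10*r^2) + 75*r^3 + 290*r^2 + 305*r + 50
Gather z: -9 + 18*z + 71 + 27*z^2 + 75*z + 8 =27*z^2 + 93*z + 70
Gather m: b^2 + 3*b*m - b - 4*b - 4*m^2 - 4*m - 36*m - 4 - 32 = b^2 - 5*b - 4*m^2 + m*(3*b - 40) - 36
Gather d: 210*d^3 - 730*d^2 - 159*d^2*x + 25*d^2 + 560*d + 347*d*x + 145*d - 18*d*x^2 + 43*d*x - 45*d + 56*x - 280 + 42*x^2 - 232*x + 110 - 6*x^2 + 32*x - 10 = 210*d^3 + d^2*(-159*x - 705) + d*(-18*x^2 + 390*x + 660) + 36*x^2 - 144*x - 180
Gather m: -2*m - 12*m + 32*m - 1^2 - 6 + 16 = 18*m + 9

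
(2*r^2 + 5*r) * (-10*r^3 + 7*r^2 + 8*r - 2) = -20*r^5 - 36*r^4 + 51*r^3 + 36*r^2 - 10*r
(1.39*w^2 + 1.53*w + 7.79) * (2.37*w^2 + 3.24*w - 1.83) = 3.2943*w^4 + 8.1297*w^3 + 20.8758*w^2 + 22.4397*w - 14.2557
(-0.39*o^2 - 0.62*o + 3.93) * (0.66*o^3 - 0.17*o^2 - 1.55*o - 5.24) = -0.2574*o^5 - 0.3429*o^4 + 3.3037*o^3 + 2.3365*o^2 - 2.8427*o - 20.5932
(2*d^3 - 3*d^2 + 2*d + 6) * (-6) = -12*d^3 + 18*d^2 - 12*d - 36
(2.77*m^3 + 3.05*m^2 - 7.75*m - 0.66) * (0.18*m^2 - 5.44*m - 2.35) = 0.4986*m^5 - 14.5198*m^4 - 24.4965*m^3 + 34.8737*m^2 + 21.8029*m + 1.551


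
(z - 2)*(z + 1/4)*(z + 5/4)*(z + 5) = z^4 + 9*z^3/2 - 83*z^2/16 - 225*z/16 - 25/8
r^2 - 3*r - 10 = (r - 5)*(r + 2)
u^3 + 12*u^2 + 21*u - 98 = (u - 2)*(u + 7)^2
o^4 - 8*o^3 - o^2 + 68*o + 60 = (o - 6)*(o - 5)*(o + 1)*(o + 2)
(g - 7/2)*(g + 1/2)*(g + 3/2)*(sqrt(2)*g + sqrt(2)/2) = sqrt(2)*g^4 - sqrt(2)*g^3 - 7*sqrt(2)*g^2 - 23*sqrt(2)*g/4 - 21*sqrt(2)/16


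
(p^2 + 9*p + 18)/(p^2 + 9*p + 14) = (p^2 + 9*p + 18)/(p^2 + 9*p + 14)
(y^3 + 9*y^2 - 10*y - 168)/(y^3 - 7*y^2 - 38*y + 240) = (y^2 + 3*y - 28)/(y^2 - 13*y + 40)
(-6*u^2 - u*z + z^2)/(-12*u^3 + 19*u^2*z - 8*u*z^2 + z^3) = (2*u + z)/(4*u^2 - 5*u*z + z^2)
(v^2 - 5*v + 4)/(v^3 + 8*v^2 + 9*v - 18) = (v - 4)/(v^2 + 9*v + 18)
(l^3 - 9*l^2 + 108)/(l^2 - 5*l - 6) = (l^2 - 3*l - 18)/(l + 1)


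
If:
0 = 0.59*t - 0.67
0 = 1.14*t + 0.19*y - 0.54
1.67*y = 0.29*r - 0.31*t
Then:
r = -21.66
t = 1.14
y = -3.97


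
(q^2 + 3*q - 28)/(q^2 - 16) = (q + 7)/(q + 4)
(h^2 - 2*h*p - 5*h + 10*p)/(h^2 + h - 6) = (h^2 - 2*h*p - 5*h + 10*p)/(h^2 + h - 6)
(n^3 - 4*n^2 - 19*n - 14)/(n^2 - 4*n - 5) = (n^2 - 5*n - 14)/(n - 5)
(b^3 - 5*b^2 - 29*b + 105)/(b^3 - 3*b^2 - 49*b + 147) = (b + 5)/(b + 7)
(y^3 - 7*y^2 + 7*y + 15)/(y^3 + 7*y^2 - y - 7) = (y^2 - 8*y + 15)/(y^2 + 6*y - 7)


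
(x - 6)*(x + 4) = x^2 - 2*x - 24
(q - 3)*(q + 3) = q^2 - 9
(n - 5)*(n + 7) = n^2 + 2*n - 35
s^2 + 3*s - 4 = (s - 1)*(s + 4)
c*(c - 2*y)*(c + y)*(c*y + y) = c^4*y - c^3*y^2 + c^3*y - 2*c^2*y^3 - c^2*y^2 - 2*c*y^3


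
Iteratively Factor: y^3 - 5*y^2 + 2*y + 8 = (y - 4)*(y^2 - y - 2) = (y - 4)*(y + 1)*(y - 2)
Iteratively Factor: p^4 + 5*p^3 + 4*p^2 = (p)*(p^3 + 5*p^2 + 4*p) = p*(p + 1)*(p^2 + 4*p) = p^2*(p + 1)*(p + 4)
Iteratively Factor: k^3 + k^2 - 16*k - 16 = (k - 4)*(k^2 + 5*k + 4) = (k - 4)*(k + 1)*(k + 4)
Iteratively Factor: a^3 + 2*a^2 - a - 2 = (a - 1)*(a^2 + 3*a + 2) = (a - 1)*(a + 2)*(a + 1)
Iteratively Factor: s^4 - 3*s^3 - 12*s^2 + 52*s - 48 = (s + 4)*(s^3 - 7*s^2 + 16*s - 12) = (s - 2)*(s + 4)*(s^2 - 5*s + 6) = (s - 3)*(s - 2)*(s + 4)*(s - 2)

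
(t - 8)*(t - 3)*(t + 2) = t^3 - 9*t^2 + 2*t + 48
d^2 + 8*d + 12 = (d + 2)*(d + 6)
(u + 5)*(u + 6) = u^2 + 11*u + 30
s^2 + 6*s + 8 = (s + 2)*(s + 4)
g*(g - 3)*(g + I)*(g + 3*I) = g^4 - 3*g^3 + 4*I*g^3 - 3*g^2 - 12*I*g^2 + 9*g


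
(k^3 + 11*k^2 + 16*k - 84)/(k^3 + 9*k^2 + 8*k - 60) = (k + 7)/(k + 5)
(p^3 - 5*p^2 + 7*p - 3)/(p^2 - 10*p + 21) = (p^2 - 2*p + 1)/(p - 7)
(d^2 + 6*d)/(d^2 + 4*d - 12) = d/(d - 2)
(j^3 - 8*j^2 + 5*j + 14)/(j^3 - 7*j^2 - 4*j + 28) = (j + 1)/(j + 2)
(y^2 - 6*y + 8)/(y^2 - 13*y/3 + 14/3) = 3*(y - 4)/(3*y - 7)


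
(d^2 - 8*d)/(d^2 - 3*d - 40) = d/(d + 5)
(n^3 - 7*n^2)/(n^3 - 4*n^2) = (n - 7)/(n - 4)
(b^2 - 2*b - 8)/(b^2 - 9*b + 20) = (b + 2)/(b - 5)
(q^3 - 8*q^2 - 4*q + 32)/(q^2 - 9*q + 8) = (q^2 - 4)/(q - 1)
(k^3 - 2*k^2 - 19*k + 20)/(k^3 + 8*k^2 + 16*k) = (k^2 - 6*k + 5)/(k*(k + 4))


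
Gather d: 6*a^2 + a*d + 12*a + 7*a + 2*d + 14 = 6*a^2 + 19*a + d*(a + 2) + 14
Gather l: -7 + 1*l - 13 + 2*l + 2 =3*l - 18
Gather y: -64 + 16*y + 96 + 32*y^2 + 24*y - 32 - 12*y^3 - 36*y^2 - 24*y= -12*y^3 - 4*y^2 + 16*y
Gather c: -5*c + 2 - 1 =1 - 5*c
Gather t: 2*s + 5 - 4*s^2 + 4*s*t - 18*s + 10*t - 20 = -4*s^2 - 16*s + t*(4*s + 10) - 15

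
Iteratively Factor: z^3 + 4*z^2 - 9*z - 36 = (z + 4)*(z^2 - 9) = (z + 3)*(z + 4)*(z - 3)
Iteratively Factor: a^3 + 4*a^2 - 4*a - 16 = (a + 4)*(a^2 - 4) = (a - 2)*(a + 4)*(a + 2)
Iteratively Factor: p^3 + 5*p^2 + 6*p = (p + 2)*(p^2 + 3*p) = (p + 2)*(p + 3)*(p)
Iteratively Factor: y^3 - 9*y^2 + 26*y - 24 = (y - 2)*(y^2 - 7*y + 12) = (y - 4)*(y - 2)*(y - 3)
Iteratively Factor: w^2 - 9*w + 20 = (w - 5)*(w - 4)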